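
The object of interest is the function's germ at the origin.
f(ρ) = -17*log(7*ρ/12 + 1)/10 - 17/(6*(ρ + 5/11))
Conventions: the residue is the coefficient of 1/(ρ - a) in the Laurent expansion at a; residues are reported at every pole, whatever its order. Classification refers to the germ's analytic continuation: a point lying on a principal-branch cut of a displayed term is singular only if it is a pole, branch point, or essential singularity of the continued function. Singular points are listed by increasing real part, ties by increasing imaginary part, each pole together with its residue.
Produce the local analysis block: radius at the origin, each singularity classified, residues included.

Radius of convergence at 0: 5/11.
At -12/7: a logarithmic branch point.
At -5/11: a pole of order 1; residue -17/6.

Denominator factor (ρ + 5/11): pole of order 1 at -5/11, modulus 5/11.
Branch term (-17/10)*log(1 - ρ/(-12/7)): its argument vanishes at ρ = -12/7, a logarithmic branch point, modulus 12/7.
The radius of convergence is the smallest modulus among the singular points: 5/11.
The branch term is analytic at -5/11 and contributes nothing to the residue; only the rational part matters.
At the order-1 pole -5/11 set g(ρ) = (ρ - (-5/11))*(rational part) = -17/6.
Simple pole: residue = g(a) at a = -5/11, which is -17/6.
List the singular points by increasing real part (a conjugate pair: the negative imaginary part first).


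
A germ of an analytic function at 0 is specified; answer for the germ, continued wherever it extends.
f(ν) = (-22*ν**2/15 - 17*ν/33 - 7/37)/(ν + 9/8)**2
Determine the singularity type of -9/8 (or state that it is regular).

The point is a pole of order 2.

The denominator factor ν + 9/8 vanishes at -9/8 and appears to the power 2; the numerator there equals -95459/65120, nonzero, and no other factor vanishes.
Hence a pole whose order is the multiplicity, 2.


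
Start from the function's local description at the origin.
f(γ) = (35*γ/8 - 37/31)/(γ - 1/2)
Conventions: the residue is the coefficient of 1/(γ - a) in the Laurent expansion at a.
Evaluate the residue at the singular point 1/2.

The residue is 493/496.

At the order-1 pole 1/2 set g(γ) = (γ - (1/2))*f(γ) = 35*γ/8 - 37/31.
Simple pole: residue = g(a) at a = 1/2, which is 493/496.


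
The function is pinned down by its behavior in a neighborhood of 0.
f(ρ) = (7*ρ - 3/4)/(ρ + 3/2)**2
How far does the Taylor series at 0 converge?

The radius of convergence is 3/2.

Denominator factor (ρ + 3/2)^2: pole of order 2 at -3/2, modulus 3/2.
The radius of convergence is the smallest modulus among the singular points: 3/2.


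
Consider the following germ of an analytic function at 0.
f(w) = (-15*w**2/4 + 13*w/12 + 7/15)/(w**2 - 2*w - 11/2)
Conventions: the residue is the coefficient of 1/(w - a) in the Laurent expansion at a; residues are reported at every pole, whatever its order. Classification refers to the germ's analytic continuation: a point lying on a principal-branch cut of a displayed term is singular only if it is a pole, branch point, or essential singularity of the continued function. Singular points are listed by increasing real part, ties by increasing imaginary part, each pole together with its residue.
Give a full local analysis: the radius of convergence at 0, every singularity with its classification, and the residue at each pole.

Radius of convergence at 0: -1 + (1/2)*sqrt(26).
At 1 - (1/2)*sqrt(26): a pole of order 1; residue -77/24 + (1063/1040)*sqrt(26).
At 1 + (1/2)*sqrt(26): a pole of order 1; residue -77/24 - (1063/1040)*sqrt(26).

Denominator factor (w**2 - 2*w - 11/2): discriminant 26, real irrational roots 1 + (1/2)*sqrt(26) and 1 - (1/2)*sqrt(26); poles of order 1, moduli 1 + (1/2)*sqrt(26) and -1 + (1/2)*sqrt(26).
The radius of convergence is the smallest modulus among the singular points: -1 + (1/2)*sqrt(26).
The factor w**2 - 2*w - 11/2 splits as (w - a)(w - a') with a = 1 - (1/2)*sqrt(26), a' = 1 + (1/2)*sqrt(26). At the order-1 pole a set g(w) = (w - a)*f(w) = [-15*w**2/4 + 13*w/12 + 7/15] / (w - a').
Simple pole: residue = g(a) at a = 1 - (1/2)*sqrt(26), which is -77/24 + (1063/1040)*sqrt(26).
The factor w**2 - 2*w - 11/2 splits as (w - a)(w - a') with a = 1 + (1/2)*sqrt(26), a' = 1 - (1/2)*sqrt(26). At the order-1 pole a set g(w) = (w - a)*f(w) = [-15*w**2/4 + 13*w/12 + 7/15] / (w - a').
Simple pole: residue = g(a) at a = 1 + (1/2)*sqrt(26), which is -77/24 - (1063/1040)*sqrt(26).
List the singular points by increasing real part (a conjugate pair: the negative imaginary part first).


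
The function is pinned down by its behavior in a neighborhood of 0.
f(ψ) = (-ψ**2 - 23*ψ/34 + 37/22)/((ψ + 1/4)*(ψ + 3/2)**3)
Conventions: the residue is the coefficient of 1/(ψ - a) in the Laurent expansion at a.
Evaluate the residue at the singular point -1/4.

At the order-1 pole -1/4 set g(ψ) = (ψ - (-1/4))*f(ψ) = (-ψ**2 - 23*ψ/34 + 37/22)/(ψ + 3/2)**3.
Simple pole: residue = g(a) at a = -1/4, which is 21404/23375.

The residue is 21404/23375.


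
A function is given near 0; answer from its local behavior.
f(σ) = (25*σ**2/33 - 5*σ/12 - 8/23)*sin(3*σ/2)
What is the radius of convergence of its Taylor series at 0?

The radius of convergence is infinite.

The factor sin(3*σ/2) is entire and contributes no finite singular point.
The polynomial part has no poles.
No finite singular points: the Taylor series at 0 converges everywhere.


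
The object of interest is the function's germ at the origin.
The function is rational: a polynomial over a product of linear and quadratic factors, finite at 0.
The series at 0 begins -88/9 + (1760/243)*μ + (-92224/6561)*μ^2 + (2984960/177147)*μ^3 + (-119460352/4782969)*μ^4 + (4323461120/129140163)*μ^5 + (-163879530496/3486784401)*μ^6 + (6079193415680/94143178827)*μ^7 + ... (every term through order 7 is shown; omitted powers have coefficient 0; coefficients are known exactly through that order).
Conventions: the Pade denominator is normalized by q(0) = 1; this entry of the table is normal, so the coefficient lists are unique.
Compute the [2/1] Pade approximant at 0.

The Pade approximant has numerator coefficients [-88/9, -1760/393, -704/131]; denominator coefficients [1, 4240/3537].

Taylor coefficients needed (read off): a_0 = -88/9, a_1 = 1760/243, a_2 = -92224/6561, a_3 = 2984960/177147.
Write the denominator as Q(μ) = 1 + q1*μ. Requiring Q*f - P = O(μ^4) with deg P <= 2 kills the coefficients of μ^3..μ^3 in Q*f:
  μ^3: a_3 + q1*a_2 = 0, i.e. 2984960/177147 + (-92224/6561)*q1 = 0.
Solving this linear system: q1 = 4240/3537.
The numerator is Q*f truncated at degree 2: P0 = a_0 = -88/9; P1 = a_1 + q1*a_0 = -1760/393; P2 = a_2 + q1*a_1 = -704/131.


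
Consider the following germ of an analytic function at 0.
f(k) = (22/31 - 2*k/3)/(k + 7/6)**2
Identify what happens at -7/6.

The denominator factor k + 7/6 vanishes at -7/6 and appears to the power 2; the numerator there equals 415/279, nonzero, and no other factor vanishes.
Hence a pole whose order is the multiplicity, 2.

The point is a pole of order 2.


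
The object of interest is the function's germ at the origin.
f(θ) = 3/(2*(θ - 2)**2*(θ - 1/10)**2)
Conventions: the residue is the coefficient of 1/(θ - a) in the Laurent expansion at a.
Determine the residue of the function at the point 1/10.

The residue is 3000/6859.

At the order-2 pole 1/10 set g(θ) = (θ - (1/10))^2*f(θ) = 3/(2*(θ - 2)**2).
Order-2 pole: residue = g'(a); g'(1/10) = 3000/6859, so the residue is 3000/6859.


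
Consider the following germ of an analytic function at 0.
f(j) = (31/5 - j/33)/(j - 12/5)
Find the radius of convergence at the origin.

Denominator factor (j - 12/5): pole of order 1 at 12/5, modulus 12/5.
The radius of convergence is the smallest modulus among the singular points: 12/5.

The radius of convergence is 12/5.


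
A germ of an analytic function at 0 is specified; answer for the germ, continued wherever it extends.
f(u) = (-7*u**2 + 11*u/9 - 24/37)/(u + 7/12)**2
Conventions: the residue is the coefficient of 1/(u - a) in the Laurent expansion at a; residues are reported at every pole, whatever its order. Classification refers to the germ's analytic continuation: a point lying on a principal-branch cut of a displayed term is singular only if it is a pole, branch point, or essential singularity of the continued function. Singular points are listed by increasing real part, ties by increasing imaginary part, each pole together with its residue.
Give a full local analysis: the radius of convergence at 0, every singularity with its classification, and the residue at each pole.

Denominator factor (u + 7/12)^2: pole of order 2 at -7/12, modulus 7/12.
The radius of convergence is the smallest modulus among the singular points: 7/12.
At the order-2 pole -7/12 set g(u) = (u - (-7/12))^2*f(u) = -7*u**2 + 11*u/9 - 24/37.
Order-2 pole: residue = g'(a); g'(-7/12) = 169/18, so the residue is 169/18.

Radius of convergence at 0: 7/12.
At -7/12: a pole of order 2; residue 169/18.


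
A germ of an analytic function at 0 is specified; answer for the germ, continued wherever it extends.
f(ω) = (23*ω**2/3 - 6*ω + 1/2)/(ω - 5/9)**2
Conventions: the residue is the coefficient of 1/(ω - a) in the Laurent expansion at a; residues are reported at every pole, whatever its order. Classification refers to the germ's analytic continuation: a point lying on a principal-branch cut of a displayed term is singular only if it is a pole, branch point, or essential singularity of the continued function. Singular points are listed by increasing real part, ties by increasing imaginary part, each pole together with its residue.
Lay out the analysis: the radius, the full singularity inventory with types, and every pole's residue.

Denominator factor (ω - 5/9)^2: pole of order 2 at 5/9, modulus 5/9.
The radius of convergence is the smallest modulus among the singular points: 5/9.
At the order-2 pole 5/9 set g(ω) = (ω - (5/9))^2*f(ω) = 23*ω**2/3 - 6*ω + 1/2.
Order-2 pole: residue = g'(a); g'(5/9) = 68/27, so the residue is 68/27.

Radius of convergence at 0: 5/9.
At 5/9: a pole of order 2; residue 68/27.


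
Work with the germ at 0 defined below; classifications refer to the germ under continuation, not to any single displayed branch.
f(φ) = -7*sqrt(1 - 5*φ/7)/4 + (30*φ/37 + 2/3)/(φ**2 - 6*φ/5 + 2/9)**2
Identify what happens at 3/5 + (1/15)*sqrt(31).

The denominator factor φ**2 - 6*φ/5 + 2/9 vanishes at 3/5 + (1/15)*sqrt(31) and appears to the power 2; the numerator there equals 128/111 + (2/37)*sqrt(31), nonzero, and no other factor vanishes.
The branch terms are analytic at this point.
Hence a pole whose order is the multiplicity, 2.

The point is a pole of order 2.


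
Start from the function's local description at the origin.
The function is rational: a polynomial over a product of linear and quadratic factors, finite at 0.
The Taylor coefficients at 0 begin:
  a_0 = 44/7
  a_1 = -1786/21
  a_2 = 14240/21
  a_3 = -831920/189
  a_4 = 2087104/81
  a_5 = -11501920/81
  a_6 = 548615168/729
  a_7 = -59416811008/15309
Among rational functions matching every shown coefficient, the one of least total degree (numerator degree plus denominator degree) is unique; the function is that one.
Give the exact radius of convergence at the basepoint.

No rational of total degree below 5 reproduces all 8 coefficients; solving the [1/4] Pade equations on them gives f(χ) = (11/28 - 9*χ/8)/(χ**2 + 4*χ/3 + 1/4)**2, whose expansion matches every shown term.
Denominator factor (χ**2 + 4*χ/3 + 1/4)^2: discriminant 7/9, real irrational roots -2/3 + (1/6)*sqrt(7) and -2/3 - (1/6)*sqrt(7); poles of order 2, moduli 2/3 - (1/6)*sqrt(7) and 2/3 + (1/6)*sqrt(7).
The radius of convergence is the smallest modulus among the singular points: 2/3 - (1/6)*sqrt(7).

The radius of convergence is 2/3 - (1/6)*sqrt(7).


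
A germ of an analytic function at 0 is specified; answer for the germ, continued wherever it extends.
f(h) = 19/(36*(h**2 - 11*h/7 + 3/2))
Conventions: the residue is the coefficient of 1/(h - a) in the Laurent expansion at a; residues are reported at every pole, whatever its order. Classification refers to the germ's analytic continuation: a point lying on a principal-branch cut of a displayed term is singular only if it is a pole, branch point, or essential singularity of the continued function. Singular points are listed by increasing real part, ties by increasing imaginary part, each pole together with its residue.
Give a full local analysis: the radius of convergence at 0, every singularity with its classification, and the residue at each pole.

Denominator factor (h**2 - 11*h/7 + 3/2): discriminant -173/49, complex-conjugate roots (11/14) + ((1/14)*sqrt(173))*i and (11/14) - ((1/14)*sqrt(173))*i; poles of order 1, moduli (1/2)*sqrt(6) and (1/2)*sqrt(6).
The radius of convergence is the smallest modulus among the singular points: (1/2)*sqrt(6).
The factor h**2 - 11*h/7 + 3/2 splits as (h - a)(h - a') with a = (11/14) - ((1/14)*sqrt(173))*i, a' = (11/14) + ((1/14)*sqrt(173))*i. At the order-1 pole a set g(h) = (h - a)*f(h) = [19/36] / (h - a').
Simple pole: residue = g(a) at a = (11/14) - ((1/14)*sqrt(173))*i, which is ((133/6228)*sqrt(173))*i.
The factor h**2 - 11*h/7 + 3/2 splits as (h - a)(h - a') with a = (11/14) + ((1/14)*sqrt(173))*i, a' = (11/14) - ((1/14)*sqrt(173))*i. At the order-1 pole a set g(h) = (h - a)*f(h) = [19/36] / (h - a').
Simple pole: residue = g(a) at a = (11/14) + ((1/14)*sqrt(173))*i, which is -((133/6228)*sqrt(173))*i.
List the singular points by increasing real part (a conjugate pair: the negative imaginary part first).

Radius of convergence at 0: (1/2)*sqrt(6).
At (11/14) - ((1/14)*sqrt(173))*i: a pole of order 1; residue ((133/6228)*sqrt(173))*i.
At (11/14) + ((1/14)*sqrt(173))*i: a pole of order 1; residue -((133/6228)*sqrt(173))*i.


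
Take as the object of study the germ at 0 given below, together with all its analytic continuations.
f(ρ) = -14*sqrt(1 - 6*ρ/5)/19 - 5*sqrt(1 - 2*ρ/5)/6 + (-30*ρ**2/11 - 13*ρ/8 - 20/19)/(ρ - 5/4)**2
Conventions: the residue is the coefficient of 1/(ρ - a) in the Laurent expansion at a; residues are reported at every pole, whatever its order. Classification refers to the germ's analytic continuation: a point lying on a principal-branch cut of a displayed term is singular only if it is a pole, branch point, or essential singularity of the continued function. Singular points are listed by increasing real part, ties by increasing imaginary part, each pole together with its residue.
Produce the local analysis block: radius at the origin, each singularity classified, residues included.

Radius of convergence at 0: 5/6.
At 5/6: an algebraic (square-root) branch point.
At 5/4: a pole of order 2; residue -743/88.
At 5/2: an algebraic (square-root) branch point.

Denominator factor (ρ - 5/4)^2: pole of order 2 at 5/4, modulus 5/4.
Branch term (-5/6)*sqrt(1 - ρ/(5/2)): its argument vanishes at ρ = 5/2, a square-root branch point, modulus 5/2.
Branch term (-14/19)*sqrt(1 - ρ/(5/6)): its argument vanishes at ρ = 5/6, a square-root branch point, modulus 5/6.
The radius of convergence is the smallest modulus among the singular points: 5/6.
The branch terms are analytic at 5/4 and contribute nothing to the residue; only the rational part matters.
At the order-2 pole 5/4 set g(ρ) = (ρ - (5/4))^2*(rational part) = -30*ρ**2/11 - 13*ρ/8 - 20/19.
Order-2 pole: residue = g'(a); g'(5/4) = -743/88, so the residue is -743/88.
List the singular points by increasing real part (a conjugate pair: the negative imaginary part first).


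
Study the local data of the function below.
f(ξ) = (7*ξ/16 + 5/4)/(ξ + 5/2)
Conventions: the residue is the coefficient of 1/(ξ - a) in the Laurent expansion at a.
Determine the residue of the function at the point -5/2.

The residue is 5/32.

At the order-1 pole -5/2 set g(ξ) = (ξ - (-5/2))*f(ξ) = 7*ξ/16 + 5/4.
Simple pole: residue = g(a) at a = -5/2, which is 5/32.


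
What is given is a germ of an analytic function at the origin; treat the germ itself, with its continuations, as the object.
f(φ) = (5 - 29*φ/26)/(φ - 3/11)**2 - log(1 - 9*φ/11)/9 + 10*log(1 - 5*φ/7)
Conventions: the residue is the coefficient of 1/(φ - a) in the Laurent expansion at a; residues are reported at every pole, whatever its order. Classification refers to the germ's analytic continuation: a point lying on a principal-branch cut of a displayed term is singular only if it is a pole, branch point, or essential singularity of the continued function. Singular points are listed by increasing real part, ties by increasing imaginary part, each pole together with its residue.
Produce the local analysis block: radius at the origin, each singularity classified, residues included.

Denominator factor (φ - 3/11)^2: pole of order 2 at 3/11, modulus 3/11.
Branch term (-1/9)*log(1 - φ/(11/9)): its argument vanishes at φ = 11/9, a logarithmic branch point, modulus 11/9.
Branch term (10)*log(1 - φ/(7/5)): its argument vanishes at φ = 7/5, a logarithmic branch point, modulus 7/5.
The radius of convergence is the smallest modulus among the singular points: 3/11.
The branch terms are analytic at 3/11 and contribute nothing to the residue; only the rational part matters.
At the order-2 pole 3/11 set g(φ) = (φ - (3/11))^2*(rational part) = 5 - 29*φ/26.
Order-2 pole: residue = g'(a); g'(3/11) = -29/26, so the residue is -29/26.
List the singular points by increasing real part (a conjugate pair: the negative imaginary part first).

Radius of convergence at 0: 3/11.
At 3/11: a pole of order 2; residue -29/26.
At 11/9: a logarithmic branch point.
At 7/5: a logarithmic branch point.


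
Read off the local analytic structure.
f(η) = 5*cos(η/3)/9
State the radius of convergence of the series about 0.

The factor cos(η/3) is entire and contributes no finite singular point.
The polynomial part has no poles.
No finite singular points: the Taylor series at 0 converges everywhere.

The radius of convergence is infinite.


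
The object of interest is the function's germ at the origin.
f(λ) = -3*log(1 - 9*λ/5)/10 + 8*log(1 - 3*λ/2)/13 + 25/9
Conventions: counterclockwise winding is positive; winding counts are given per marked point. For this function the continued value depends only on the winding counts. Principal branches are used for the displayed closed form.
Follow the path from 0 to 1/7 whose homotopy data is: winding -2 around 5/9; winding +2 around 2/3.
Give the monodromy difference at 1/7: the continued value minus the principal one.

Continued minus principal equals (238/65)*pi*i.

The rational part is single-valued and drops out of the difference; each branch term changes only by its own monodromy.
(8/13)*log(1 - λ/(2/3)): each positive loop around 2/3 adds 2*pi*i to the log, so winding +2 contributes (8/13)*(2)*2*pi*i = (32/13)*pi*i.
(-3/10)*log(1 - λ/(5/9)): each positive loop around 5/9 adds 2*pi*i to the log, so winding -2 contributes (-3/10)*(-2)*2*pi*i = (6/5)*pi*i.
Summing the contributions at λ = 1/7 gives (238/65)*pi*i.


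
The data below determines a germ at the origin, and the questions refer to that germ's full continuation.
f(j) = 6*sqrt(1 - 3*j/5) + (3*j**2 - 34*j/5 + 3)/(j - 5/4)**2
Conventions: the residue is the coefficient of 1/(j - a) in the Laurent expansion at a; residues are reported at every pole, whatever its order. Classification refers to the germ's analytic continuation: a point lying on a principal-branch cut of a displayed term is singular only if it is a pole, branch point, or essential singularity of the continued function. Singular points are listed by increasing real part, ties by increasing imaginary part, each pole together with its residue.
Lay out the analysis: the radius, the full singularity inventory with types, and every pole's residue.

Denominator factor (j - 5/4)^2: pole of order 2 at 5/4, modulus 5/4.
Branch term (6)*sqrt(1 - j/(5/3)): its argument vanishes at j = 5/3, a square-root branch point, modulus 5/3.
The radius of convergence is the smallest modulus among the singular points: 5/4.
The branch term is analytic at 5/4 and contributes nothing to the residue; only the rational part matters.
At the order-2 pole 5/4 set g(j) = (j - (5/4))^2*(rational part) = 3*j**2 - 34*j/5 + 3.
Order-2 pole: residue = g'(a); g'(5/4) = 7/10, so the residue is 7/10.
List the singular points by increasing real part (a conjugate pair: the negative imaginary part first).

Radius of convergence at 0: 5/4.
At 5/4: a pole of order 2; residue 7/10.
At 5/3: an algebraic (square-root) branch point.


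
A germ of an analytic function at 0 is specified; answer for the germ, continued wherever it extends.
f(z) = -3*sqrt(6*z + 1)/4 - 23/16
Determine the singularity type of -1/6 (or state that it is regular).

The point is an algebraic (square-root) branch point.

The term (-3/4)*sqrt(1 - z/(-1/6)) has argument 1 - -1/6/(-1/6) = 0 at -1/6: a square-root (algebraic, two-sheeted) branch point; the remaining terms are analytic or single-valued there.


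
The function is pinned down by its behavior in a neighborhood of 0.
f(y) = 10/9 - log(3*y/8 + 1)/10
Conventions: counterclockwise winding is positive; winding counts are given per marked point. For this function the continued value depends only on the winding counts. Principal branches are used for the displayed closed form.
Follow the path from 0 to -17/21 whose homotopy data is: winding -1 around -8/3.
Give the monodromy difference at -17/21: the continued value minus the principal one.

Continued minus principal equals (1/5)*pi*i.

The rational part is single-valued and drops out of the difference; each branch term changes only by its own monodromy.
(-1/10)*log(1 - y/(-8/3)): each positive loop around -8/3 adds 2*pi*i to the log, so winding -1 contributes (-1/10)*(-1)*2*pi*i = (1/5)*pi*i.
Summing the contributions at y = -17/21 gives (1/5)*pi*i.


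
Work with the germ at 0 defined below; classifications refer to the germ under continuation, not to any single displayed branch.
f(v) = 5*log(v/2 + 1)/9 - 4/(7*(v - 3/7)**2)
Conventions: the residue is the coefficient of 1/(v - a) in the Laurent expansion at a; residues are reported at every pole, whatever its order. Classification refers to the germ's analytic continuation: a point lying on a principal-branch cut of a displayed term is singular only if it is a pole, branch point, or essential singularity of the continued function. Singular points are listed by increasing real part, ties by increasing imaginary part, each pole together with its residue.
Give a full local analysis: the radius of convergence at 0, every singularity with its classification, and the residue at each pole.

Radius of convergence at 0: 3/7.
At -2: a logarithmic branch point.
At 3/7: a pole of order 2; residue 0.

Denominator factor (v - 3/7)^2: pole of order 2 at 3/7, modulus 3/7.
Branch term (5/9)*log(1 - v/(-2)): its argument vanishes at v = -2, a logarithmic branch point, modulus 2.
The radius of convergence is the smallest modulus among the singular points: 3/7.
The branch term is analytic at 3/7 and contributes nothing to the residue; only the rational part matters.
At the order-2 pole 3/7 set g(v) = (v - (3/7))^2*(rational part) = -4/7.
Order-2 pole: residue = g'(a); g'(3/7) = 0, so the residue is 0.
List the singular points by increasing real part (a conjugate pair: the negative imaginary part first).


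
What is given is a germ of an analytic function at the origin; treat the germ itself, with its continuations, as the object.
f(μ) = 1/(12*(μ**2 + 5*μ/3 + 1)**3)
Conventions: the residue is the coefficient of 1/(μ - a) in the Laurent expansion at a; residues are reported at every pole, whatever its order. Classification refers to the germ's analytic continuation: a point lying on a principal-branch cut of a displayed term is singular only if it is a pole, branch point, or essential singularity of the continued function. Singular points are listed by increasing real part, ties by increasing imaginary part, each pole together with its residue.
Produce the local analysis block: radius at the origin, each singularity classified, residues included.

Radius of convergence at 0: 1.
At (-5/6) - ((1/6)*sqrt(11))*i: a pole of order 3; residue ((243/2662)*sqrt(11))*i.
At (-5/6) + ((1/6)*sqrt(11))*i: a pole of order 3; residue -((243/2662)*sqrt(11))*i.

Denominator factor (μ**2 + 5*μ/3 + 1)^3: discriminant -11/9, complex-conjugate roots (-5/6) + ((1/6)*sqrt(11))*i and (-5/6) - ((1/6)*sqrt(11))*i; poles of order 3, moduli 1 and 1.
The radius of convergence is the smallest modulus among the singular points: 1.
The factor μ**2 + 5*μ/3 + 1 splits as (μ - a)(μ - a') with a = (-5/6) - ((1/6)*sqrt(11))*i, a' = (-5/6) + ((1/6)*sqrt(11))*i. At the order-3 pole a set g(μ) = (μ - a)^3*f(μ) = [1/12] / (μ - a')^3.
Order-3 pole: residue = g''(a)/2; g''((-5/6) - ((1/6)*sqrt(11))*i) = ((243/1331)*sqrt(11))*i, so the residue is ((243/2662)*sqrt(11))*i.
The factor μ**2 + 5*μ/3 + 1 splits as (μ - a)(μ - a') with a = (-5/6) + ((1/6)*sqrt(11))*i, a' = (-5/6) - ((1/6)*sqrt(11))*i. At the order-3 pole a set g(μ) = (μ - a)^3*f(μ) = [1/12] / (μ - a')^3.
Order-3 pole: residue = g''(a)/2; g''((-5/6) + ((1/6)*sqrt(11))*i) = -((243/1331)*sqrt(11))*i, so the residue is -((243/2662)*sqrt(11))*i.
List the singular points by increasing real part (a conjugate pair: the negative imaginary part first).


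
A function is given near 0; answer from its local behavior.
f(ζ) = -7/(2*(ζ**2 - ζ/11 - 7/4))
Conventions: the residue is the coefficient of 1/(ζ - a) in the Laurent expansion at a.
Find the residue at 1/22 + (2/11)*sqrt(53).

The residue is -(77/424)*sqrt(53).

The factor ζ**2 - ζ/11 - 7/4 splits as (ζ - a)(ζ - a') with a = 1/22 + (2/11)*sqrt(53), a' = 1/22 - (2/11)*sqrt(53). At the order-1 pole a set g(ζ) = (ζ - a)*f(ζ) = [-7/2] / (ζ - a').
Simple pole: residue = g(a) at a = 1/22 + (2/11)*sqrt(53), which is -(77/424)*sqrt(53).


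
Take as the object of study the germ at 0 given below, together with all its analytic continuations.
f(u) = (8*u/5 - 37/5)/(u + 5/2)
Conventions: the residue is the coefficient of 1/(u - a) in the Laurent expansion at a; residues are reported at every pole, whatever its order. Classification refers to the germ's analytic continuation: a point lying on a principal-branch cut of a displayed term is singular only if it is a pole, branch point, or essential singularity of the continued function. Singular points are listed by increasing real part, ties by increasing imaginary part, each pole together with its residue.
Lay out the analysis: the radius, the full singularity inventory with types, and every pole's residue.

Denominator factor (u + 5/2): pole of order 1 at -5/2, modulus 5/2.
The radius of convergence is the smallest modulus among the singular points: 5/2.
At the order-1 pole -5/2 set g(u) = (u - (-5/2))*f(u) = 8*u/5 - 37/5.
Simple pole: residue = g(a) at a = -5/2, which is -57/5.

Radius of convergence at 0: 5/2.
At -5/2: a pole of order 1; residue -57/5.


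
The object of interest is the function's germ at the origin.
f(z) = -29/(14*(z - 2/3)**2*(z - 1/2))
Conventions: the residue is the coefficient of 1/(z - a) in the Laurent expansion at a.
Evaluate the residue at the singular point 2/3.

At the order-2 pole 2/3 set g(z) = (z - (2/3))^2*f(z) = -29/(14*(z - 1/2)).
Order-2 pole: residue = g'(a); g'(2/3) = 522/7, so the residue is 522/7.

The residue is 522/7.


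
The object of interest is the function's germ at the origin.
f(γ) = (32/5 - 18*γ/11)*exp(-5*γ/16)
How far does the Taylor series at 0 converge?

The factor exp(-5*γ/16) is entire and contributes no finite singular point.
The polynomial part has no poles.
No finite singular points: the Taylor series at 0 converges everywhere.

The radius of convergence is infinite.


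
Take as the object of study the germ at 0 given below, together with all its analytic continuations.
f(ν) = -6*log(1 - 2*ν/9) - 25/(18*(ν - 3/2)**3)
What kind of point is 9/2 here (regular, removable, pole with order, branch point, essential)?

The term (-6)*log(1 - ν/(9/2)) has argument 1 - 9/2/(9/2) = 0 at 9/2: a logarithmic (infinitely-sheeted) branch point; the remaining terms are analytic or single-valued there.

The point is a logarithmic branch point.


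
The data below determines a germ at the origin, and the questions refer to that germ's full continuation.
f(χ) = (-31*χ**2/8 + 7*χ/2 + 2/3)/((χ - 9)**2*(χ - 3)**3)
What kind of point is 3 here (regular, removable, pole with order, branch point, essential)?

The point is a pole of order 3.

The denominator factor χ - 3 vanishes at 3 and appears to the power 3; the numerator there equals -569/24, nonzero, and no other factor vanishes.
Hence a pole whose order is the multiplicity, 3.


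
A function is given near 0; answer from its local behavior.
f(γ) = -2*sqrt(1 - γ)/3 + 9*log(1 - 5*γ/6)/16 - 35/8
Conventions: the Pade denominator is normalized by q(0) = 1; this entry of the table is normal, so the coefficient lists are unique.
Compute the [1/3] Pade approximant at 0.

The Pade approximant has numerator coefficients [-121/24, 234694259/78915552]; denominator coefficients [1, -506985/822037, -74251/13152592, 93493/157831104].

Taylor coefficients needed (expand at 0): a_0 = -121/24, a_1 = -13/96, a_2 = -43/384, a_3 = -77/1152, a_4 = -385/9216.
Write the denominator as Q(γ) = 1 + q1*γ + q2*γ^2 + q3*γ^3. Requiring Q*f - P = O(γ^5) with deg P <= 1 kills the coefficients of γ^2..γ^4 in Q*f:
  γ^2: a_2 + q1*a_1 + q2*a_0 = 0, i.e. -43/384 + (-13/96)*q1 + (-121/24)*q2 = 0.
  γ^3: a_3 + q1*a_2 + q2*a_1 + q3*a_0 = 0, i.e. -77/1152 + (-43/384)*q1 + (-13/96)*q2 + (-121/24)*q3 = 0.
  γ^4: a_4 + q1*a_3 + q2*a_2 + q3*a_1 = 0, i.e. -385/9216 + (-77/1152)*q1 + (-43/384)*q2 + (-13/96)*q3 = 0.
Solving this linear system: q1 = -506985/822037, q2 = -74251/13152592, q3 = 93493/157831104.
The numerator is Q*f truncated at degree 1: P0 = a_0 = -121/24; P1 = a_1 + q1*a_0 = 234694259/78915552.


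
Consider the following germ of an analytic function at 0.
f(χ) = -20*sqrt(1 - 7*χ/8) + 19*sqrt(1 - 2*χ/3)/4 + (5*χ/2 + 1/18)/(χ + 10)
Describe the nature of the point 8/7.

The point is an algebraic (square-root) branch point.

The term (-20)*sqrt(1 - χ/(8/7)) has argument 1 - 8/7/(8/7) = 0 at 8/7: a square-root (algebraic, two-sheeted) branch point; the remaining terms are analytic or single-valued there.


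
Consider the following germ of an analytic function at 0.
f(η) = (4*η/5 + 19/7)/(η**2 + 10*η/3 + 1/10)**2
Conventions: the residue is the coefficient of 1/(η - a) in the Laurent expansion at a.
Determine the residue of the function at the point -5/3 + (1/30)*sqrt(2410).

The residue is -(1305/813134)*sqrt(2410).

The factor η**2 + 10*η/3 + 1/10 splits as (η - a)(η - a') with a = -5/3 + (1/30)*sqrt(2410), a' = -5/3 - (1/30)*sqrt(2410). At the order-2 pole a set g(η) = (η - a)^2*f(η) = [4*η/5 + 19/7] / (η - a')^2.
Order-2 pole: residue = g'(a); g'(-5/3 + (1/30)*sqrt(2410)) = -(1305/813134)*sqrt(2410), so the residue is -(1305/813134)*sqrt(2410).


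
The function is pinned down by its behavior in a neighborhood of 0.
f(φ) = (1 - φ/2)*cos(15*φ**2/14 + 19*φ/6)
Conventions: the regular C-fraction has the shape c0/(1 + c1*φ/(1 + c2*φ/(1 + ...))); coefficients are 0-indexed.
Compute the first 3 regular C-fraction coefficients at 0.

The regular C-fraction coefficients are [1, 1/2, -379/36].

Taylor coefficients (expand at 0): a_0 = 1, a_1 = -1/2, a_2 = -361/72.
c0 = a_0 = 1. Peel one level at a time: if S = 1 + c*φ/S' with S'(0) = 1, then c is the φ-coefficient of S and S' = c*φ/(S - 1).
S_1 = c0/f = 1 + (1/2)*φ + (379/72)*φ^2 + ...; c1 = 1/2.
S_2 = c1*φ/(S_1 - 1) = 1 + (-379/36)*φ + ...; c2 = -379/36.


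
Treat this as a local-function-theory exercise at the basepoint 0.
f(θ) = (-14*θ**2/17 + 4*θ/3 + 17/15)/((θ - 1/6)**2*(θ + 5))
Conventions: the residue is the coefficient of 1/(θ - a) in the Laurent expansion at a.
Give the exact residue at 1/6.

At the order-2 pole 1/6 set g(θ) = (θ - (1/6))^2*f(θ) = (-14*θ**2/17 + 4*θ/3 + 17/15)/(θ + 5).
Order-2 pole: residue = g'(a); g'(1/6) = 12662/81685, so the residue is 12662/81685.

The residue is 12662/81685.


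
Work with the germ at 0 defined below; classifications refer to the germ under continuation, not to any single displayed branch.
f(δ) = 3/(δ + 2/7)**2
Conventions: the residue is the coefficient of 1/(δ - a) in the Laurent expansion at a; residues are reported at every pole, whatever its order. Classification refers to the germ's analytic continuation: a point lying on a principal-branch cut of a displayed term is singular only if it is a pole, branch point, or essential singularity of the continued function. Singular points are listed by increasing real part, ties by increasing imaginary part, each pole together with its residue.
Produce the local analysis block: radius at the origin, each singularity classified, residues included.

Denominator factor (δ + 2/7)^2: pole of order 2 at -2/7, modulus 2/7.
The radius of convergence is the smallest modulus among the singular points: 2/7.
At the order-2 pole -2/7 set g(δ) = (δ - (-2/7))^2*f(δ) = 3.
Order-2 pole: residue = g'(a); g'(-2/7) = 0, so the residue is 0.

Radius of convergence at 0: 2/7.
At -2/7: a pole of order 2; residue 0.


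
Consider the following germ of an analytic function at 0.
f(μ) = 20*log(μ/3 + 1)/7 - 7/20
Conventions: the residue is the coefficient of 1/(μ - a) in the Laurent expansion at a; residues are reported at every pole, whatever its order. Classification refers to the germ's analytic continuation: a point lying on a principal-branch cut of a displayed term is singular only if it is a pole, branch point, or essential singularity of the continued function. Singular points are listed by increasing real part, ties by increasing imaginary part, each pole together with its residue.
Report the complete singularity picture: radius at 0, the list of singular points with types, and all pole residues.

Radius of convergence at 0: 3.
At -3: a logarithmic branch point.

Branch term (20/7)*log(1 - μ/(-3)): its argument vanishes at μ = -3, a logarithmic branch point, modulus 3.
The radius of convergence is the smallest modulus among the singular points: 3.


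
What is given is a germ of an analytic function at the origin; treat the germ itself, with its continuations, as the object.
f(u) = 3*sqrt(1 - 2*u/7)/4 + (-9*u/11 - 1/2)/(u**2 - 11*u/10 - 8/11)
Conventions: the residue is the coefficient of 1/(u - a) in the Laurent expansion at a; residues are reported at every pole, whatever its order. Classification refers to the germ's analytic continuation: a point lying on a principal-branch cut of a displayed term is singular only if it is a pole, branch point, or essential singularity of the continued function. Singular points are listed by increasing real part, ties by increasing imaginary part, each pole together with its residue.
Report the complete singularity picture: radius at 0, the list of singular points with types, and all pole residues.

Denominator factor (u**2 - 11*u/10 - 8/11): discriminant 4531/1100, real irrational roots 11/20 + (1/220)*sqrt(49841) and 11/20 - (1/220)*sqrt(49841); poles of order 1, moduli 11/20 + (1/220)*sqrt(49841) and -11/20 + (1/220)*sqrt(49841).
Branch term (3/4)*sqrt(1 - u/(7/2)): its argument vanishes at u = 7/2, a square-root branch point, modulus 7/2.
The radius of convergence is the smallest modulus among the singular points: -11/20 + (1/220)*sqrt(49841).
The branch term is analytic at 11/20 - (1/220)*sqrt(49841) and contributes nothing to the residue; only the rational part matters.
The factor u**2 - 11*u/10 - 8/11 splits as (u - a)(u - a') with a = 11/20 - (1/220)*sqrt(49841), a' = 11/20 + (1/220)*sqrt(49841). At the order-1 pole a set g(u) = (u - a)*(rational part) = [-9*u/11 - 1/2] / (u - a').
Simple pole: residue = g(a) at a = 11/20 - (1/220)*sqrt(49841), which is -9/22 + (19/9062)*sqrt(49841).
The branch term is analytic at 11/20 + (1/220)*sqrt(49841) and contributes nothing to the residue; only the rational part matters.
The factor u**2 - 11*u/10 - 8/11 splits as (u - a)(u - a') with a = 11/20 + (1/220)*sqrt(49841), a' = 11/20 - (1/220)*sqrt(49841). At the order-1 pole a set g(u) = (u - a)*(rational part) = [-9*u/11 - 1/2] / (u - a').
Simple pole: residue = g(a) at a = 11/20 + (1/220)*sqrt(49841), which is -9/22 - (19/9062)*sqrt(49841).
List the singular points by increasing real part (a conjugate pair: the negative imaginary part first).

Radius of convergence at 0: -11/20 + (1/220)*sqrt(49841).
At 11/20 - (1/220)*sqrt(49841): a pole of order 1; residue -9/22 + (19/9062)*sqrt(49841).
At 11/20 + (1/220)*sqrt(49841): a pole of order 1; residue -9/22 - (19/9062)*sqrt(49841).
At 7/2: an algebraic (square-root) branch point.


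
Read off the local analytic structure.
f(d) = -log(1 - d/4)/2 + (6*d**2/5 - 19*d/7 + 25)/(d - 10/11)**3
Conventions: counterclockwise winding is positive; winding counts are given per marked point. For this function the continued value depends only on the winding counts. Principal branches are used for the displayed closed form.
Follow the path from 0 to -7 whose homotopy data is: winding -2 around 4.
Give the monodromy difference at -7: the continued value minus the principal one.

Continued minus principal equals (2)*pi*i.

The rational part is single-valued and drops out of the difference; each branch term changes only by its own monodromy.
(-1/2)*log(1 - d/(4)): each positive loop around 4 adds 2*pi*i to the log, so winding -2 contributes (-1/2)*(-2)*2*pi*i = (2)*pi*i.
Summing the contributions at d = -7 gives (2)*pi*i.


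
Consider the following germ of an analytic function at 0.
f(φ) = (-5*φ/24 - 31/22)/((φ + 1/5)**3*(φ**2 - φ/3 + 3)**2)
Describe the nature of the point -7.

The point is a regular point.

Denominator factors: φ + 1/5 = -34/5 at φ = -7; φ**2 - φ/3 + 3 = 163/3 at φ = -7 — none vanishes.
So the germ continues analytically to -7.


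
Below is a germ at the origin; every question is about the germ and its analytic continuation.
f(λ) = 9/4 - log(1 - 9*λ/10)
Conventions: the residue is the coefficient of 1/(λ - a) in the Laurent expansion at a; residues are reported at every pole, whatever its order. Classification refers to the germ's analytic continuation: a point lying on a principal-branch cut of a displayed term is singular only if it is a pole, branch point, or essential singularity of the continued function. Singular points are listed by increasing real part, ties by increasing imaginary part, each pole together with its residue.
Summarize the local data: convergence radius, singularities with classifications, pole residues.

Radius of convergence at 0: 10/9.
At 10/9: a logarithmic branch point.

Branch term (-1)*log(1 - λ/(10/9)): its argument vanishes at λ = 10/9, a logarithmic branch point, modulus 10/9.
The radius of convergence is the smallest modulus among the singular points: 10/9.


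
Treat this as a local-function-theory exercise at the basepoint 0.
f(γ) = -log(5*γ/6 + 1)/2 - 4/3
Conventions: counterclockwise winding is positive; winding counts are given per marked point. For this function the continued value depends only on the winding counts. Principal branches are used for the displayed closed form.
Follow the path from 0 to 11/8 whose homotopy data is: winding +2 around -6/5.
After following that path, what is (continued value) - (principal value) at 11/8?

The rational part is single-valued and drops out of the difference; each branch term changes only by its own monodromy.
(-1/2)*log(1 - γ/(-6/5)): each positive loop around -6/5 adds 2*pi*i to the log, so winding +2 contributes (-1/2)*(2)*2*pi*i = -(2)*pi*i.
Summing the contributions at γ = 11/8 gives -(2)*pi*i.

Continued minus principal equals -(2)*pi*i.


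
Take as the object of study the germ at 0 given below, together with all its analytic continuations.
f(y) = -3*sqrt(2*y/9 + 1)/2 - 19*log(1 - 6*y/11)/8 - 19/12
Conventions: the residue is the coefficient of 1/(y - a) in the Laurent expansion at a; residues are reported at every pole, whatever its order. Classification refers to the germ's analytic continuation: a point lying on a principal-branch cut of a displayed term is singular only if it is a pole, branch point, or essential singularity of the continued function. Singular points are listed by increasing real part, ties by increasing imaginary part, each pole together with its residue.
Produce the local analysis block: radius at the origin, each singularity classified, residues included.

Radius of convergence at 0: 11/6.
At -9/2: an algebraic (square-root) branch point.
At 11/6: a logarithmic branch point.

Branch term (-3/2)*sqrt(1 - y/(-9/2)): its argument vanishes at y = -9/2, a square-root branch point, modulus 9/2.
Branch term (-19/8)*log(1 - y/(11/6)): its argument vanishes at y = 11/6, a logarithmic branch point, modulus 11/6.
The radius of convergence is the smallest modulus among the singular points: 11/6.
List the singular points by increasing real part (a conjugate pair: the negative imaginary part first).
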